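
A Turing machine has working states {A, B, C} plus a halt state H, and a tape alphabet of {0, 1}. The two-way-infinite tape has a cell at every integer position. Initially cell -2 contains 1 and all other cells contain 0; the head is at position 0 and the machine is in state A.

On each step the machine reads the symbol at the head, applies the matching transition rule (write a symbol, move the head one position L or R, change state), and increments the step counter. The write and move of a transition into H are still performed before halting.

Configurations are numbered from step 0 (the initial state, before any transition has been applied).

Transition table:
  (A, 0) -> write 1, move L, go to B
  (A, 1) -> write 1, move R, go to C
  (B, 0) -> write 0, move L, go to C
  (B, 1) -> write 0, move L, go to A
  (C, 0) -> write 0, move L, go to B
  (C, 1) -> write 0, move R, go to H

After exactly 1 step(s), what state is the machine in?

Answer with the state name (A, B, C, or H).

Answer: B

Derivation:
Step 1: in state A at pos 0, read 0 -> (A,0)->write 1,move L,goto B. Now: state=B, head=-1, tape[-3..1]=01010 (head:   ^)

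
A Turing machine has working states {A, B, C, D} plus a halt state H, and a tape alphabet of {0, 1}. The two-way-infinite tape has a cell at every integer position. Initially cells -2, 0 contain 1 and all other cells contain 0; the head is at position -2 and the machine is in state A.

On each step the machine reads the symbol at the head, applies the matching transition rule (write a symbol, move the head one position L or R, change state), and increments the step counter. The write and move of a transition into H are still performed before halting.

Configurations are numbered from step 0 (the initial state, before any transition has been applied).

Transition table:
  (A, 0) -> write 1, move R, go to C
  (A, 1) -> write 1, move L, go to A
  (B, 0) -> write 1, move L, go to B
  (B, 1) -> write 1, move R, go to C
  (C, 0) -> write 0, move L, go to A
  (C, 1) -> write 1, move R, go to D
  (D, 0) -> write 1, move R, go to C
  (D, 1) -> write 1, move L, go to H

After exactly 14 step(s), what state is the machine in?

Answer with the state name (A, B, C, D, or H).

Answer: D

Derivation:
Step 1: in state A at pos -2, read 1 -> (A,1)->write 1,move L,goto A. Now: state=A, head=-3, tape[-4..1]=001010 (head:  ^)
Step 2: in state A at pos -3, read 0 -> (A,0)->write 1,move R,goto C. Now: state=C, head=-2, tape[-4..1]=011010 (head:   ^)
Step 3: in state C at pos -2, read 1 -> (C,1)->write 1,move R,goto D. Now: state=D, head=-1, tape[-4..1]=011010 (head:    ^)
Step 4: in state D at pos -1, read 0 -> (D,0)->write 1,move R,goto C. Now: state=C, head=0, tape[-4..1]=011110 (head:     ^)
Step 5: in state C at pos 0, read 1 -> (C,1)->write 1,move R,goto D. Now: state=D, head=1, tape[-4..2]=0111100 (head:      ^)
Step 6: in state D at pos 1, read 0 -> (D,0)->write 1,move R,goto C. Now: state=C, head=2, tape[-4..3]=01111100 (head:       ^)
Step 7: in state C at pos 2, read 0 -> (C,0)->write 0,move L,goto A. Now: state=A, head=1, tape[-4..3]=01111100 (head:      ^)
Step 8: in state A at pos 1, read 1 -> (A,1)->write 1,move L,goto A. Now: state=A, head=0, tape[-4..3]=01111100 (head:     ^)
Step 9: in state A at pos 0, read 1 -> (A,1)->write 1,move L,goto A. Now: state=A, head=-1, tape[-4..3]=01111100 (head:    ^)
Step 10: in state A at pos -1, read 1 -> (A,1)->write 1,move L,goto A. Now: state=A, head=-2, tape[-4..3]=01111100 (head:   ^)
Step 11: in state A at pos -2, read 1 -> (A,1)->write 1,move L,goto A. Now: state=A, head=-3, tape[-4..3]=01111100 (head:  ^)
Step 12: in state A at pos -3, read 1 -> (A,1)->write 1,move L,goto A. Now: state=A, head=-4, tape[-5..3]=001111100 (head:  ^)
Step 13: in state A at pos -4, read 0 -> (A,0)->write 1,move R,goto C. Now: state=C, head=-3, tape[-5..3]=011111100 (head:   ^)
Step 14: in state C at pos -3, read 1 -> (C,1)->write 1,move R,goto D. Now: state=D, head=-2, tape[-5..3]=011111100 (head:    ^)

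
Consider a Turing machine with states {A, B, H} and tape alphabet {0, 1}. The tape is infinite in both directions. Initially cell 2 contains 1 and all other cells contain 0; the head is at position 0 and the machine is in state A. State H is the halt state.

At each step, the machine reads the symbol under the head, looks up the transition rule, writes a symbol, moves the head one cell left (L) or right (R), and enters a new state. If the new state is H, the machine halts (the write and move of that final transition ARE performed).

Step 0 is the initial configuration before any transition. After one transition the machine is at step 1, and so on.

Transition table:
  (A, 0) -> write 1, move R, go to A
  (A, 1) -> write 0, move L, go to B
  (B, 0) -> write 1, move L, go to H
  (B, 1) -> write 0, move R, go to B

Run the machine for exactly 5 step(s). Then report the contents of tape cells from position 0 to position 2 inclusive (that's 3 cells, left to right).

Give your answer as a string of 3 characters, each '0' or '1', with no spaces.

Answer: 101

Derivation:
Step 1: in state A at pos 0, read 0 -> (A,0)->write 1,move R,goto A. Now: state=A, head=1, tape[-1..3]=01010 (head:   ^)
Step 2: in state A at pos 1, read 0 -> (A,0)->write 1,move R,goto A. Now: state=A, head=2, tape[-1..3]=01110 (head:    ^)
Step 3: in state A at pos 2, read 1 -> (A,1)->write 0,move L,goto B. Now: state=B, head=1, tape[-1..3]=01100 (head:   ^)
Step 4: in state B at pos 1, read 1 -> (B,1)->write 0,move R,goto B. Now: state=B, head=2, tape[-1..3]=01000 (head:    ^)
Step 5: in state B at pos 2, read 0 -> (B,0)->write 1,move L,goto H. Now: state=H, head=1, tape[-1..3]=01010 (head:   ^)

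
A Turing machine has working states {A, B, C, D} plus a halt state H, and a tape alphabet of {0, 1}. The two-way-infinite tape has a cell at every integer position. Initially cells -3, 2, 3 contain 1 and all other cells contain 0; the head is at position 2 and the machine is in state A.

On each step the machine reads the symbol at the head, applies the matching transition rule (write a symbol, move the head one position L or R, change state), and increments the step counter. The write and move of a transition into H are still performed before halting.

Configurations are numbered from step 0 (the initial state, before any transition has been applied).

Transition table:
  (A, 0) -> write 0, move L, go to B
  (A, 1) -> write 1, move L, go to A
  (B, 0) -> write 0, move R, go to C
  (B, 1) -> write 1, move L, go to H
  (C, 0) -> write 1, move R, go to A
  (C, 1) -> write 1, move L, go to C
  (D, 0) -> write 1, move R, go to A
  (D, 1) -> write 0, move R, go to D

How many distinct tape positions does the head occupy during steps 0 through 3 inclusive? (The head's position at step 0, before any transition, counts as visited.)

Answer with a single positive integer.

Answer: 3

Derivation:
Step 1: in state A at pos 2, read 1 -> (A,1)->write 1,move L,goto A. Now: state=A, head=1, tape[-4..4]=010000110 (head:      ^)
Step 2: in state A at pos 1, read 0 -> (A,0)->write 0,move L,goto B. Now: state=B, head=0, tape[-4..4]=010000110 (head:     ^)
Step 3: in state B at pos 0, read 0 -> (B,0)->write 0,move R,goto C. Now: state=C, head=1, tape[-4..4]=010000110 (head:      ^)
Head positions at steps 0..3: starting at 2, distinct positions visited = {0, 1, 2} -> 3 position(s)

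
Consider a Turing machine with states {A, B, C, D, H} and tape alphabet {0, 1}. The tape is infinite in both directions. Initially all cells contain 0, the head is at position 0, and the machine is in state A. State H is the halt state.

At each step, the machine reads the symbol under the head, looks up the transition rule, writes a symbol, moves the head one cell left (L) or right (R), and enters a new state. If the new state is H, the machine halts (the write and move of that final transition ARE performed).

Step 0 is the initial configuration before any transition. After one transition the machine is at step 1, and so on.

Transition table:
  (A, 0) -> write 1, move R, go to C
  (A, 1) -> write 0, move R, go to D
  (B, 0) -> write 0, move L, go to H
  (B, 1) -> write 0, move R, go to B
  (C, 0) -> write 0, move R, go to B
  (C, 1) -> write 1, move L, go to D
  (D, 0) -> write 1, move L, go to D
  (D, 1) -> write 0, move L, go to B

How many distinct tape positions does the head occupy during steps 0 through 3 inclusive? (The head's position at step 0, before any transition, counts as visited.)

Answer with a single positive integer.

Answer: 3

Derivation:
Step 1: in state A at pos 0, read 0 -> (A,0)->write 1,move R,goto C. Now: state=C, head=1, tape[-1..2]=0100 (head:   ^)
Step 2: in state C at pos 1, read 0 -> (C,0)->write 0,move R,goto B. Now: state=B, head=2, tape[-1..3]=01000 (head:    ^)
Step 3: in state B at pos 2, read 0 -> (B,0)->write 0,move L,goto H. Now: state=H, head=1, tape[-1..3]=01000 (head:   ^)
Head positions at steps 0..3: starting at 0, distinct positions visited = {0, 1, 2} -> 3 position(s)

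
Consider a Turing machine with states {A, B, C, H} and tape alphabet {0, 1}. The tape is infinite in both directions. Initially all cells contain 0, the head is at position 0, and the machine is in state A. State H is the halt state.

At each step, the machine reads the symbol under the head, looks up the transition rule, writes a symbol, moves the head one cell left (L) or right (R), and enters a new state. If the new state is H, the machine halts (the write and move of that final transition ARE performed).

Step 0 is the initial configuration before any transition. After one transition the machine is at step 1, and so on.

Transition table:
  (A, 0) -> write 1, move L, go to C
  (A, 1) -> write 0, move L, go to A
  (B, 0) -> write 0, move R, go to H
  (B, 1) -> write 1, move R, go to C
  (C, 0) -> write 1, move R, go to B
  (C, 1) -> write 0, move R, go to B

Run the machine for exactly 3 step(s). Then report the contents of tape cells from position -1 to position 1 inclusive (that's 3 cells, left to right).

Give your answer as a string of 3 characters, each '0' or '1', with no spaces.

Answer: 110

Derivation:
Step 1: in state A at pos 0, read 0 -> (A,0)->write 1,move L,goto C. Now: state=C, head=-1, tape[-2..1]=0010 (head:  ^)
Step 2: in state C at pos -1, read 0 -> (C,0)->write 1,move R,goto B. Now: state=B, head=0, tape[-2..1]=0110 (head:   ^)
Step 3: in state B at pos 0, read 1 -> (B,1)->write 1,move R,goto C. Now: state=C, head=1, tape[-2..2]=01100 (head:    ^)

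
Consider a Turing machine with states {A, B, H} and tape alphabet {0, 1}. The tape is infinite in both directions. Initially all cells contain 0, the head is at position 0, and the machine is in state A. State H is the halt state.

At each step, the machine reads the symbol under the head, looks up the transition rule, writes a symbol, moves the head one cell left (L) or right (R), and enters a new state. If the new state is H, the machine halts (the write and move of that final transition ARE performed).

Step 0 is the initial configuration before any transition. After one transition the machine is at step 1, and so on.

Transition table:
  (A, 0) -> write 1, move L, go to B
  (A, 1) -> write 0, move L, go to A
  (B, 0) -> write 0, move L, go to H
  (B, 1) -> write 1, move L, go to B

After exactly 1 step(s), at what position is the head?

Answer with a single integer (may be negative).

Step 1: in state A at pos 0, read 0 -> (A,0)->write 1,move L,goto B. Now: state=B, head=-1, tape[-2..1]=0010 (head:  ^)

Answer: -1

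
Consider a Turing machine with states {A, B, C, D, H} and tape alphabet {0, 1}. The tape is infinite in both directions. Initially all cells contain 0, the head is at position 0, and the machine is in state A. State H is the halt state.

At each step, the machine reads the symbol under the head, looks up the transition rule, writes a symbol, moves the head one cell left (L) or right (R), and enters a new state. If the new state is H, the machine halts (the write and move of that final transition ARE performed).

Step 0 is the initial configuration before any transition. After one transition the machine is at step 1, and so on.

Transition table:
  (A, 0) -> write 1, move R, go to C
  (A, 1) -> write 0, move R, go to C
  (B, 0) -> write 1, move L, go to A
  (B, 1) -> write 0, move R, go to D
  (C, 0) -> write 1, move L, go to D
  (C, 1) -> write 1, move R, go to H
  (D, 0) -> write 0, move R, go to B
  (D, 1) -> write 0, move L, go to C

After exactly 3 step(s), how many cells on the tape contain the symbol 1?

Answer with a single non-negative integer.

Answer: 1

Derivation:
Step 1: in state A at pos 0, read 0 -> (A,0)->write 1,move R,goto C. Now: state=C, head=1, tape[-1..2]=0100 (head:   ^)
Step 2: in state C at pos 1, read 0 -> (C,0)->write 1,move L,goto D. Now: state=D, head=0, tape[-1..2]=0110 (head:  ^)
Step 3: in state D at pos 0, read 1 -> (D,1)->write 0,move L,goto C. Now: state=C, head=-1, tape[-2..2]=00010 (head:  ^)
Cells containing 1 after step 3: {1} -> 1 cell(s)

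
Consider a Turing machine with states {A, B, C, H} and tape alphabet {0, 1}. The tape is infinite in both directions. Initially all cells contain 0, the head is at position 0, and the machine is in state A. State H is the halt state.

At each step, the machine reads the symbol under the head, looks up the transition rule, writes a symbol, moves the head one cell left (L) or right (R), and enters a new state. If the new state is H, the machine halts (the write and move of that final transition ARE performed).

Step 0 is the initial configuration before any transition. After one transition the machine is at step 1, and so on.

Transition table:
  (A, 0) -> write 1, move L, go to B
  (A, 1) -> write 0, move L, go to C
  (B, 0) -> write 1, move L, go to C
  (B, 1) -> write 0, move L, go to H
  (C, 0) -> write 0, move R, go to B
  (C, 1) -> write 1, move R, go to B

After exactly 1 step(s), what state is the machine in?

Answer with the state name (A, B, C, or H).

Step 1: in state A at pos 0, read 0 -> (A,0)->write 1,move L,goto B. Now: state=B, head=-1, tape[-2..1]=0010 (head:  ^)

Answer: B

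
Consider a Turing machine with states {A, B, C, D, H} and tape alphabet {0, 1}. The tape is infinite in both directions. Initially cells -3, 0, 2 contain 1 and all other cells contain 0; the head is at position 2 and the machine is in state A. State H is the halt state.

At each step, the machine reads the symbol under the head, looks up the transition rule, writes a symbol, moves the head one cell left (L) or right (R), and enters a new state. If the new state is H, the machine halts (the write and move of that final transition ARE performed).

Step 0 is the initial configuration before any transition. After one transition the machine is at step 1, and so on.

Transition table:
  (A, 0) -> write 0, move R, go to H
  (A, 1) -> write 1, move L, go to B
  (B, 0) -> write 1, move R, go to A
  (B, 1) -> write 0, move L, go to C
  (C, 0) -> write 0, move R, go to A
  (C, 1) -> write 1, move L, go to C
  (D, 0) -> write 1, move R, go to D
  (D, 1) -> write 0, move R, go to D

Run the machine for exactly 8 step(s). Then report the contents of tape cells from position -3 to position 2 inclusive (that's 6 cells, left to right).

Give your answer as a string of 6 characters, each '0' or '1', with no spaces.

Answer: 101101

Derivation:
Step 1: in state A at pos 2, read 1 -> (A,1)->write 1,move L,goto B. Now: state=B, head=1, tape[-4..3]=01001010 (head:      ^)
Step 2: in state B at pos 1, read 0 -> (B,0)->write 1,move R,goto A. Now: state=A, head=2, tape[-4..3]=01001110 (head:       ^)
Step 3: in state A at pos 2, read 1 -> (A,1)->write 1,move L,goto B. Now: state=B, head=1, tape[-4..3]=01001110 (head:      ^)
Step 4: in state B at pos 1, read 1 -> (B,1)->write 0,move L,goto C. Now: state=C, head=0, tape[-4..3]=01001010 (head:     ^)
Step 5: in state C at pos 0, read 1 -> (C,1)->write 1,move L,goto C. Now: state=C, head=-1, tape[-4..3]=01001010 (head:    ^)
Step 6: in state C at pos -1, read 0 -> (C,0)->write 0,move R,goto A. Now: state=A, head=0, tape[-4..3]=01001010 (head:     ^)
Step 7: in state A at pos 0, read 1 -> (A,1)->write 1,move L,goto B. Now: state=B, head=-1, tape[-4..3]=01001010 (head:    ^)
Step 8: in state B at pos -1, read 0 -> (B,0)->write 1,move R,goto A. Now: state=A, head=0, tape[-4..3]=01011010 (head:     ^)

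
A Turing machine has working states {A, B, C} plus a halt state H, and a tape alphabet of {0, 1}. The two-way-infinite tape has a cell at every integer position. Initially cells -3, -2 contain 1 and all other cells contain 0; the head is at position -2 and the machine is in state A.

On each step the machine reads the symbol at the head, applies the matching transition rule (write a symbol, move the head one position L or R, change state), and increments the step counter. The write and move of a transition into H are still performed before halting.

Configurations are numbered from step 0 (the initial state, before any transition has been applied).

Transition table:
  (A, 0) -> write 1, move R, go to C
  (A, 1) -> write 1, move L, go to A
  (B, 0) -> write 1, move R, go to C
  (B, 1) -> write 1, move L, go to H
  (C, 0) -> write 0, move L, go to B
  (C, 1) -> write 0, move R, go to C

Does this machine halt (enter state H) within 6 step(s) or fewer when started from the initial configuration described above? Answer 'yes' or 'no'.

Step 1: in state A at pos -2, read 1 -> (A,1)->write 1,move L,goto A. Now: state=A, head=-3, tape[-4..-1]=0110 (head:  ^)
Step 2: in state A at pos -3, read 1 -> (A,1)->write 1,move L,goto A. Now: state=A, head=-4, tape[-5..-1]=00110 (head:  ^)
Step 3: in state A at pos -4, read 0 -> (A,0)->write 1,move R,goto C. Now: state=C, head=-3, tape[-5..-1]=01110 (head:   ^)
Step 4: in state C at pos -3, read 1 -> (C,1)->write 0,move R,goto C. Now: state=C, head=-2, tape[-5..-1]=01010 (head:    ^)
Step 5: in state C at pos -2, read 1 -> (C,1)->write 0,move R,goto C. Now: state=C, head=-1, tape[-5..0]=010000 (head:     ^)
Step 6: in state C at pos -1, read 0 -> (C,0)->write 0,move L,goto B. Now: state=B, head=-2, tape[-5..0]=010000 (head:    ^)
After 6 step(s): state = B (not H) -> not halted within 6 -> no

Answer: no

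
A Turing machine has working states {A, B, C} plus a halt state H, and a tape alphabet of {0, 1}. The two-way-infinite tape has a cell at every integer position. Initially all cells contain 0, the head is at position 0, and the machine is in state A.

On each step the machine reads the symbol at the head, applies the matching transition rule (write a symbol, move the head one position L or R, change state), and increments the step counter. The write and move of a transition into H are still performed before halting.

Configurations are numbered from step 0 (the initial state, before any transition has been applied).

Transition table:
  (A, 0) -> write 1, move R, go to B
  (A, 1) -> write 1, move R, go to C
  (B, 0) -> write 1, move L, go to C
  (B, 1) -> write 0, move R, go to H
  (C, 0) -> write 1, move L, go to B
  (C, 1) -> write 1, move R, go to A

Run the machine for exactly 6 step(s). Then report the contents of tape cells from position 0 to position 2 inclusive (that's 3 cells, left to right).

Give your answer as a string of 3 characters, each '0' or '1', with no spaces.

Step 1: in state A at pos 0, read 0 -> (A,0)->write 1,move R,goto B. Now: state=B, head=1, tape[-1..2]=0100 (head:   ^)
Step 2: in state B at pos 1, read 0 -> (B,0)->write 1,move L,goto C. Now: state=C, head=0, tape[-1..2]=0110 (head:  ^)
Step 3: in state C at pos 0, read 1 -> (C,1)->write 1,move R,goto A. Now: state=A, head=1, tape[-1..2]=0110 (head:   ^)
Step 4: in state A at pos 1, read 1 -> (A,1)->write 1,move R,goto C. Now: state=C, head=2, tape[-1..3]=01100 (head:    ^)
Step 5: in state C at pos 2, read 0 -> (C,0)->write 1,move L,goto B. Now: state=B, head=1, tape[-1..3]=01110 (head:   ^)
Step 6: in state B at pos 1, read 1 -> (B,1)->write 0,move R,goto H. Now: state=H, head=2, tape[-1..3]=01010 (head:    ^)

Answer: 101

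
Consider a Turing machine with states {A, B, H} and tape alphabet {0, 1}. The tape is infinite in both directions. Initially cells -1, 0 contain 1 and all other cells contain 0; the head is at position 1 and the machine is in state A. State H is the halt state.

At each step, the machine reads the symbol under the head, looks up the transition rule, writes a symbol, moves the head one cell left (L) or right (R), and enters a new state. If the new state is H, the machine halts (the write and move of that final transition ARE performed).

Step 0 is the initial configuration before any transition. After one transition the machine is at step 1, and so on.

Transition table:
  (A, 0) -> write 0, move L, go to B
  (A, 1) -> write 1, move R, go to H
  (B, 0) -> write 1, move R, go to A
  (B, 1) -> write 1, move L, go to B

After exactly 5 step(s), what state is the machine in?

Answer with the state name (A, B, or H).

Answer: H

Derivation:
Step 1: in state A at pos 1, read 0 -> (A,0)->write 0,move L,goto B. Now: state=B, head=0, tape[-2..2]=01100 (head:   ^)
Step 2: in state B at pos 0, read 1 -> (B,1)->write 1,move L,goto B. Now: state=B, head=-1, tape[-2..2]=01100 (head:  ^)
Step 3: in state B at pos -1, read 1 -> (B,1)->write 1,move L,goto B. Now: state=B, head=-2, tape[-3..2]=001100 (head:  ^)
Step 4: in state B at pos -2, read 0 -> (B,0)->write 1,move R,goto A. Now: state=A, head=-1, tape[-3..2]=011100 (head:   ^)
Step 5: in state A at pos -1, read 1 -> (A,1)->write 1,move R,goto H. Now: state=H, head=0, tape[-3..2]=011100 (head:    ^)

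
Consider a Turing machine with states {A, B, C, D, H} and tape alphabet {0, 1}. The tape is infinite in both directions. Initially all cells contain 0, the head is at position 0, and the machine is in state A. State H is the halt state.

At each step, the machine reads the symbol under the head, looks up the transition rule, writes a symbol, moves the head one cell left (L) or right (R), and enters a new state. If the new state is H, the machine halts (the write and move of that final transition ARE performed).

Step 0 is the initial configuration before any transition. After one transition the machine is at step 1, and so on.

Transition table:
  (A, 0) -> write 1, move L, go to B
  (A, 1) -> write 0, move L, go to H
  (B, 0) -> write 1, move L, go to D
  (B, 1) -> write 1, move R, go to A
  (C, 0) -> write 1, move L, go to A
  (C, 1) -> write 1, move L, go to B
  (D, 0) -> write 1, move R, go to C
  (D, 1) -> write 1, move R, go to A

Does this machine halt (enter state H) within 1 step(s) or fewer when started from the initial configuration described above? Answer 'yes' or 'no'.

Step 1: in state A at pos 0, read 0 -> (A,0)->write 1,move L,goto B. Now: state=B, head=-1, tape[-2..1]=0010 (head:  ^)
After 1 step(s): state = B (not H) -> not halted within 1 -> no

Answer: no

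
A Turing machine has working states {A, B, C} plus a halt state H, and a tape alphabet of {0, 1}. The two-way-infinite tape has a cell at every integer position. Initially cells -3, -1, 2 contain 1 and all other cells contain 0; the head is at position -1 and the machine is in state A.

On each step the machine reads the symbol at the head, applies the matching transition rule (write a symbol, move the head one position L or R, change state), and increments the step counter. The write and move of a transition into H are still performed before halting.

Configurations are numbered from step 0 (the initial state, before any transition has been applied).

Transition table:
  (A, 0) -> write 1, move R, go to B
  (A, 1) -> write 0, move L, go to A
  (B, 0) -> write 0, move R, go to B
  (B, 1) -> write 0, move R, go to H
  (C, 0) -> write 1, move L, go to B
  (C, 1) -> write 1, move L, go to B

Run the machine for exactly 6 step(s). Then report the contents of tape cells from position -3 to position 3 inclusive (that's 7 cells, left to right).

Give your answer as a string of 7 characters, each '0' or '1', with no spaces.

Step 1: in state A at pos -1, read 1 -> (A,1)->write 0,move L,goto A. Now: state=A, head=-2, tape[-4..3]=01000010 (head:   ^)
Step 2: in state A at pos -2, read 0 -> (A,0)->write 1,move R,goto B. Now: state=B, head=-1, tape[-4..3]=01100010 (head:    ^)
Step 3: in state B at pos -1, read 0 -> (B,0)->write 0,move R,goto B. Now: state=B, head=0, tape[-4..3]=01100010 (head:     ^)
Step 4: in state B at pos 0, read 0 -> (B,0)->write 0,move R,goto B. Now: state=B, head=1, tape[-4..3]=01100010 (head:      ^)
Step 5: in state B at pos 1, read 0 -> (B,0)->write 0,move R,goto B. Now: state=B, head=2, tape[-4..3]=01100010 (head:       ^)
Step 6: in state B at pos 2, read 1 -> (B,1)->write 0,move R,goto H. Now: state=H, head=3, tape[-4..4]=011000000 (head:        ^)

Answer: 1100000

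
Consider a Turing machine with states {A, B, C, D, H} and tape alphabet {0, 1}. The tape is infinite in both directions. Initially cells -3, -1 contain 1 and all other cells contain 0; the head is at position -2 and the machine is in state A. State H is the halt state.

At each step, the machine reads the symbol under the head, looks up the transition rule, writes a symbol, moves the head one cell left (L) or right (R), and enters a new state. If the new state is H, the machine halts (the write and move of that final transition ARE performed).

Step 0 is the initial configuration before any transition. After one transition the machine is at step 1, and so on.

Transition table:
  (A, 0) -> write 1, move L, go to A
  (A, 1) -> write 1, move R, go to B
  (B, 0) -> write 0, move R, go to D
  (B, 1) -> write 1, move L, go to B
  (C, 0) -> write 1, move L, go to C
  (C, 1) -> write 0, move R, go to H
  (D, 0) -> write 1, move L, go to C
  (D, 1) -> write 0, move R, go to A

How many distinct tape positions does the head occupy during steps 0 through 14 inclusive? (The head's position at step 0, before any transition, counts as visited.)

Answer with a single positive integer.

Answer: 6

Derivation:
Step 1: in state A at pos -2, read 0 -> (A,0)->write 1,move L,goto A. Now: state=A, head=-3, tape[-4..0]=01110 (head:  ^)
Step 2: in state A at pos -3, read 1 -> (A,1)->write 1,move R,goto B. Now: state=B, head=-2, tape[-4..0]=01110 (head:   ^)
Step 3: in state B at pos -2, read 1 -> (B,1)->write 1,move L,goto B. Now: state=B, head=-3, tape[-4..0]=01110 (head:  ^)
Step 4: in state B at pos -3, read 1 -> (B,1)->write 1,move L,goto B. Now: state=B, head=-4, tape[-5..0]=001110 (head:  ^)
Step 5: in state B at pos -4, read 0 -> (B,0)->write 0,move R,goto D. Now: state=D, head=-3, tape[-5..0]=001110 (head:   ^)
Step 6: in state D at pos -3, read 1 -> (D,1)->write 0,move R,goto A. Now: state=A, head=-2, tape[-5..0]=000110 (head:    ^)
Step 7: in state A at pos -2, read 1 -> (A,1)->write 1,move R,goto B. Now: state=B, head=-1, tape[-5..0]=000110 (head:     ^)
Step 8: in state B at pos -1, read 1 -> (B,1)->write 1,move L,goto B. Now: state=B, head=-2, tape[-5..0]=000110 (head:    ^)
Step 9: in state B at pos -2, read 1 -> (B,1)->write 1,move L,goto B. Now: state=B, head=-3, tape[-5..0]=000110 (head:   ^)
Step 10: in state B at pos -3, read 0 -> (B,0)->write 0,move R,goto D. Now: state=D, head=-2, tape[-5..0]=000110 (head:    ^)
Step 11: in state D at pos -2, read 1 -> (D,1)->write 0,move R,goto A. Now: state=A, head=-1, tape[-5..0]=000010 (head:     ^)
Step 12: in state A at pos -1, read 1 -> (A,1)->write 1,move R,goto B. Now: state=B, head=0, tape[-5..1]=0000100 (head:      ^)
Step 13: in state B at pos 0, read 0 -> (B,0)->write 0,move R,goto D. Now: state=D, head=1, tape[-5..2]=00001000 (head:       ^)
Step 14: in state D at pos 1, read 0 -> (D,0)->write 1,move L,goto C. Now: state=C, head=0, tape[-5..2]=00001010 (head:      ^)
Head positions at steps 0..14: starting at -2, distinct positions visited = {-4, -3, -2, -1, 0, 1} -> 6 position(s)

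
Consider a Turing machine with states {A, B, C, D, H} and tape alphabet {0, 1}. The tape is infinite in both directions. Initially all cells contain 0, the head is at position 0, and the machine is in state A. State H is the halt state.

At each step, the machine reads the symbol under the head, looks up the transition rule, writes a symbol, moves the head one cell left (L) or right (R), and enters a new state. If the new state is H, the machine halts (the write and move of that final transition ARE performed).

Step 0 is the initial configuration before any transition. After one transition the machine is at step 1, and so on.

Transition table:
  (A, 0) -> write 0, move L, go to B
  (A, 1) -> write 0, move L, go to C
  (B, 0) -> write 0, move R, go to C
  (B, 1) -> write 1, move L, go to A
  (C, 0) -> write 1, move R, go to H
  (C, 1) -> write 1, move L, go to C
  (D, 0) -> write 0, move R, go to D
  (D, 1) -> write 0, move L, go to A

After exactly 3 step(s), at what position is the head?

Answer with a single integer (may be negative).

Step 1: in state A at pos 0, read 0 -> (A,0)->write 0,move L,goto B. Now: state=B, head=-1, tape[-2..1]=0000 (head:  ^)
Step 2: in state B at pos -1, read 0 -> (B,0)->write 0,move R,goto C. Now: state=C, head=0, tape[-2..1]=0000 (head:   ^)
Step 3: in state C at pos 0, read 0 -> (C,0)->write 1,move R,goto H. Now: state=H, head=1, tape[-2..2]=00100 (head:    ^)

Answer: 1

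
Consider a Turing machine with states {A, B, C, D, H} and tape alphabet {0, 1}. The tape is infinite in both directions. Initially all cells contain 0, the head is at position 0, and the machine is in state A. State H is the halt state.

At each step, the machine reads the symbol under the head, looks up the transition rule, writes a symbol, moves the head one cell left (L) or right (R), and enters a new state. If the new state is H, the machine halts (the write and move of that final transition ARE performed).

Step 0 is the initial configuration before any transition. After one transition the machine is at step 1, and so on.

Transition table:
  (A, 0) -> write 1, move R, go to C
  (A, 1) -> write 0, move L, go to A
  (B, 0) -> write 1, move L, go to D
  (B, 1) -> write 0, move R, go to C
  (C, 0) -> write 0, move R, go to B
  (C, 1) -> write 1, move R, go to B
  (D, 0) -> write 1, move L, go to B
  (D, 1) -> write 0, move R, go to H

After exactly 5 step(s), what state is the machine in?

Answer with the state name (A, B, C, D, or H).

Answer: C

Derivation:
Step 1: in state A at pos 0, read 0 -> (A,0)->write 1,move R,goto C. Now: state=C, head=1, tape[-1..2]=0100 (head:   ^)
Step 2: in state C at pos 1, read 0 -> (C,0)->write 0,move R,goto B. Now: state=B, head=2, tape[-1..3]=01000 (head:    ^)
Step 3: in state B at pos 2, read 0 -> (B,0)->write 1,move L,goto D. Now: state=D, head=1, tape[-1..3]=01010 (head:   ^)
Step 4: in state D at pos 1, read 0 -> (D,0)->write 1,move L,goto B. Now: state=B, head=0, tape[-1..3]=01110 (head:  ^)
Step 5: in state B at pos 0, read 1 -> (B,1)->write 0,move R,goto C. Now: state=C, head=1, tape[-1..3]=00110 (head:   ^)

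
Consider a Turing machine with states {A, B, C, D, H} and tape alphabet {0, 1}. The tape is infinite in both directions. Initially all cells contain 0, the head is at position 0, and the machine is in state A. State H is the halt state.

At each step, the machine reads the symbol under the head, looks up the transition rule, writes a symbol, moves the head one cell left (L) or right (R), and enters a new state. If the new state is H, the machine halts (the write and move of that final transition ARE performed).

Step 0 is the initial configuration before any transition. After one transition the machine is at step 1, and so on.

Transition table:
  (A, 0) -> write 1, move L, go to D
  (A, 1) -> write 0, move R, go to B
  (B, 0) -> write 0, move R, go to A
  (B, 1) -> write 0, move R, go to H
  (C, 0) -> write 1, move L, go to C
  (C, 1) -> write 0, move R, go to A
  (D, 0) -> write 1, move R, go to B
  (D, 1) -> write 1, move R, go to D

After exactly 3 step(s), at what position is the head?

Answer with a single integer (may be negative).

Step 1: in state A at pos 0, read 0 -> (A,0)->write 1,move L,goto D. Now: state=D, head=-1, tape[-2..1]=0010 (head:  ^)
Step 2: in state D at pos -1, read 0 -> (D,0)->write 1,move R,goto B. Now: state=B, head=0, tape[-2..1]=0110 (head:   ^)
Step 3: in state B at pos 0, read 1 -> (B,1)->write 0,move R,goto H. Now: state=H, head=1, tape[-2..2]=01000 (head:    ^)

Answer: 1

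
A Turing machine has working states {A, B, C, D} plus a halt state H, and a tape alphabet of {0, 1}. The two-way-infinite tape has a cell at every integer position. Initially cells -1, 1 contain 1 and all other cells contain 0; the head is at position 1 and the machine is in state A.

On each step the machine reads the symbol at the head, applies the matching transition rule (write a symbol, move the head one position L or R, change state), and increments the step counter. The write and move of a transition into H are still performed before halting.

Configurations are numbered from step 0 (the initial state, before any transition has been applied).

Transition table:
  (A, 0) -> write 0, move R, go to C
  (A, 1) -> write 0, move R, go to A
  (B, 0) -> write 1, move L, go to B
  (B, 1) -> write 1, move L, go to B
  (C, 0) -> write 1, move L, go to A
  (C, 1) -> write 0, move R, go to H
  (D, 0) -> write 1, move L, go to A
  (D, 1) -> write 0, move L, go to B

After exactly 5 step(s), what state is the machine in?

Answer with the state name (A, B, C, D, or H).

Answer: H

Derivation:
Step 1: in state A at pos 1, read 1 -> (A,1)->write 0,move R,goto A. Now: state=A, head=2, tape[-2..3]=010000 (head:     ^)
Step 2: in state A at pos 2, read 0 -> (A,0)->write 0,move R,goto C. Now: state=C, head=3, tape[-2..4]=0100000 (head:      ^)
Step 3: in state C at pos 3, read 0 -> (C,0)->write 1,move L,goto A. Now: state=A, head=2, tape[-2..4]=0100010 (head:     ^)
Step 4: in state A at pos 2, read 0 -> (A,0)->write 0,move R,goto C. Now: state=C, head=3, tape[-2..4]=0100010 (head:      ^)
Step 5: in state C at pos 3, read 1 -> (C,1)->write 0,move R,goto H. Now: state=H, head=4, tape[-2..5]=01000000 (head:       ^)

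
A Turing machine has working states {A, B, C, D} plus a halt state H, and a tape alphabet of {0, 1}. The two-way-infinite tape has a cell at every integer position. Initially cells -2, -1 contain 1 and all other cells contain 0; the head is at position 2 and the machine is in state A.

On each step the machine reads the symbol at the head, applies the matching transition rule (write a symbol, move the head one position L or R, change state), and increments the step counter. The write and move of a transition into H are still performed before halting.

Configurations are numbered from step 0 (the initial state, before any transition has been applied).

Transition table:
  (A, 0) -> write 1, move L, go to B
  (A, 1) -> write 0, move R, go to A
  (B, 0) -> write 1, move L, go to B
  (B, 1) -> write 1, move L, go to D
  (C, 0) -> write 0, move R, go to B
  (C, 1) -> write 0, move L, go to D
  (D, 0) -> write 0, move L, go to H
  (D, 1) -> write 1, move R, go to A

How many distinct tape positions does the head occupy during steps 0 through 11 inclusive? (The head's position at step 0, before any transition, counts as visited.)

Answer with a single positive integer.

Step 1: in state A at pos 2, read 0 -> (A,0)->write 1,move L,goto B. Now: state=B, head=1, tape[-3..3]=0110010 (head:     ^)
Step 2: in state B at pos 1, read 0 -> (B,0)->write 1,move L,goto B. Now: state=B, head=0, tape[-3..3]=0110110 (head:    ^)
Step 3: in state B at pos 0, read 0 -> (B,0)->write 1,move L,goto B. Now: state=B, head=-1, tape[-3..3]=0111110 (head:   ^)
Step 4: in state B at pos -1, read 1 -> (B,1)->write 1,move L,goto D. Now: state=D, head=-2, tape[-3..3]=0111110 (head:  ^)
Step 5: in state D at pos -2, read 1 -> (D,1)->write 1,move R,goto A. Now: state=A, head=-1, tape[-3..3]=0111110 (head:   ^)
Step 6: in state A at pos -1, read 1 -> (A,1)->write 0,move R,goto A. Now: state=A, head=0, tape[-3..3]=0101110 (head:    ^)
Step 7: in state A at pos 0, read 1 -> (A,1)->write 0,move R,goto A. Now: state=A, head=1, tape[-3..3]=0100110 (head:     ^)
Step 8: in state A at pos 1, read 1 -> (A,1)->write 0,move R,goto A. Now: state=A, head=2, tape[-3..3]=0100010 (head:      ^)
Step 9: in state A at pos 2, read 1 -> (A,1)->write 0,move R,goto A. Now: state=A, head=3, tape[-3..4]=01000000 (head:       ^)
Step 10: in state A at pos 3, read 0 -> (A,0)->write 1,move L,goto B. Now: state=B, head=2, tape[-3..4]=01000010 (head:      ^)
Step 11: in state B at pos 2, read 0 -> (B,0)->write 1,move L,goto B. Now: state=B, head=1, tape[-3..4]=01000110 (head:     ^)
Head positions at steps 0..11: starting at 2, distinct positions visited = {-2, -1, 0, 1, 2, 3} -> 6 position(s)

Answer: 6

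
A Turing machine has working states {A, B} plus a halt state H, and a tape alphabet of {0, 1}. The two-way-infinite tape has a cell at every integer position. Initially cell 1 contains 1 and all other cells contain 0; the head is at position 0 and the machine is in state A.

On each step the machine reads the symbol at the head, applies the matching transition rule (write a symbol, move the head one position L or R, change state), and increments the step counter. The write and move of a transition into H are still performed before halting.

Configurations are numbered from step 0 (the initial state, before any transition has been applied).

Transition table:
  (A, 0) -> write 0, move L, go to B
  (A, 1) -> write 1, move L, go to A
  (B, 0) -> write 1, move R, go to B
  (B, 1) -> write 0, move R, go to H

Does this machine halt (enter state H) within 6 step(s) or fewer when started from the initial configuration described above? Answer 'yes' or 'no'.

Step 1: in state A at pos 0, read 0 -> (A,0)->write 0,move L,goto B. Now: state=B, head=-1, tape[-2..2]=00010 (head:  ^)
Step 2: in state B at pos -1, read 0 -> (B,0)->write 1,move R,goto B. Now: state=B, head=0, tape[-2..2]=01010 (head:   ^)
Step 3: in state B at pos 0, read 0 -> (B,0)->write 1,move R,goto B. Now: state=B, head=1, tape[-2..2]=01110 (head:    ^)
Step 4: in state B at pos 1, read 1 -> (B,1)->write 0,move R,goto H. Now: state=H, head=2, tape[-2..3]=011000 (head:     ^)
State H reached at step 4; 4 <= 6 -> yes

Answer: yes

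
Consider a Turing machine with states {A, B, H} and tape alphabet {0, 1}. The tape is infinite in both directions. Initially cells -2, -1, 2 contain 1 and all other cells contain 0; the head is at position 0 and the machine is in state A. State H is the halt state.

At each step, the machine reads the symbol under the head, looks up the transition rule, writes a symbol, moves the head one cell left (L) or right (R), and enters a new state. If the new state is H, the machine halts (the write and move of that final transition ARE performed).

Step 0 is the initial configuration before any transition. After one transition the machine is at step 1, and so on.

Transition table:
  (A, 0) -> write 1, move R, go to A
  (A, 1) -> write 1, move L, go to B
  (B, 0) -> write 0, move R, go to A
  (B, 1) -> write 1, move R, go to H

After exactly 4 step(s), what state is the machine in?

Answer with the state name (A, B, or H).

Answer: H

Derivation:
Step 1: in state A at pos 0, read 0 -> (A,0)->write 1,move R,goto A. Now: state=A, head=1, tape[-3..3]=0111010 (head:     ^)
Step 2: in state A at pos 1, read 0 -> (A,0)->write 1,move R,goto A. Now: state=A, head=2, tape[-3..3]=0111110 (head:      ^)
Step 3: in state A at pos 2, read 1 -> (A,1)->write 1,move L,goto B. Now: state=B, head=1, tape[-3..3]=0111110 (head:     ^)
Step 4: in state B at pos 1, read 1 -> (B,1)->write 1,move R,goto H. Now: state=H, head=2, tape[-3..3]=0111110 (head:      ^)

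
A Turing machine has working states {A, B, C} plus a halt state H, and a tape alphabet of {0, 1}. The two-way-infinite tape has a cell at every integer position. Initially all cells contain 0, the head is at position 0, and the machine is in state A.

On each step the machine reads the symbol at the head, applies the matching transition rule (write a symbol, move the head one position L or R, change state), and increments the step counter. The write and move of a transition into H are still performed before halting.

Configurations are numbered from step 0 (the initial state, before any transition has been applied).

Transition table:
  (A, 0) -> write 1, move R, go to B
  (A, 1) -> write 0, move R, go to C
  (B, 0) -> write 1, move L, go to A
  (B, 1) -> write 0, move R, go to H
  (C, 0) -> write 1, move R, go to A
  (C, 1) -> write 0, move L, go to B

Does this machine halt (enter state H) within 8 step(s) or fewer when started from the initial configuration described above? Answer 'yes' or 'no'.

Answer: yes

Derivation:
Step 1: in state A at pos 0, read 0 -> (A,0)->write 1,move R,goto B. Now: state=B, head=1, tape[-1..2]=0100 (head:   ^)
Step 2: in state B at pos 1, read 0 -> (B,0)->write 1,move L,goto A. Now: state=A, head=0, tape[-1..2]=0110 (head:  ^)
Step 3: in state A at pos 0, read 1 -> (A,1)->write 0,move R,goto C. Now: state=C, head=1, tape[-1..2]=0010 (head:   ^)
Step 4: in state C at pos 1, read 1 -> (C,1)->write 0,move L,goto B. Now: state=B, head=0, tape[-1..2]=0000 (head:  ^)
Step 5: in state B at pos 0, read 0 -> (B,0)->write 1,move L,goto A. Now: state=A, head=-1, tape[-2..2]=00100 (head:  ^)
Step 6: in state A at pos -1, read 0 -> (A,0)->write 1,move R,goto B. Now: state=B, head=0, tape[-2..2]=01100 (head:   ^)
Step 7: in state B at pos 0, read 1 -> (B,1)->write 0,move R,goto H. Now: state=H, head=1, tape[-2..2]=01000 (head:    ^)
State H reached at step 7; 7 <= 8 -> yes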